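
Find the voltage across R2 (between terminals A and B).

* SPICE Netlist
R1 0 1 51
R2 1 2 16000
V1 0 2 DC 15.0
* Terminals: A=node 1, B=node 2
R1 and R2 are in series across V1 (node 0 → node 1 → node 2), and the output A–B is taken across R2, so this is a voltage divider.
Series current: I = V1/(R1 + R2) = 15/(51 + 16000) = 15/16050 = 0.0009345 A
V_R2 = I × R2 = V1 × R2/(R1 + R2) = 15 × 16000/16050 = 14.95 V

Final answer: 14.95 V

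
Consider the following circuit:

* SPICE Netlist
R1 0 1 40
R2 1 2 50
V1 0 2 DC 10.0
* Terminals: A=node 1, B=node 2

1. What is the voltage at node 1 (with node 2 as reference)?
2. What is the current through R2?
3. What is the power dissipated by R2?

Nodal analysis, taking node 2 as the 0 V reference.
Source V1 fixes V_0 = 10 V.
KCL at each unknown node (sum of currents leaving = 0; resistances in Ω):
  Node 1: (V_1 - 10)/40 + (V_1 - 0)/50 = 0
Collecting terms: 0.045 × V_1 = 0.25  =>  V_1 = 5.556 V
Part 1:
  Read off the nodal solution: V_1 = 5.556 V
Part 2:
  I_R2 = (V_1 - V_2)/R2 = (5.556 - 0)/50 = 0.1111 A
  Magnitude: I_R2 = 0.1111 A
Part 3:
  I_R2 = (V_1 - V_2)/R2 = (5.556 - 0)/50 = 0.1111 A
  P_R2 = I_R2² × R2 = (0.1111)² × 50 = 0.6173 W

Final answers:
1. V_1 = 5.556 V
2. I_R2 = 0.1111 A
3. P_R2 = 0.6173 W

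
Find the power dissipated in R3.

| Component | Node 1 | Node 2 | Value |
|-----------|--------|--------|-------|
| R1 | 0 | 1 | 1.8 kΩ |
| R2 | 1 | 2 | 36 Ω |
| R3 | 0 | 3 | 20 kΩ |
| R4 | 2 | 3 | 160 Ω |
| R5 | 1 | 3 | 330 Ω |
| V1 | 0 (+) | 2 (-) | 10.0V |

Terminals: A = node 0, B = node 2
Nodal analysis, taking node 2 as the 0 V reference.
Source V1 fixes V_0 = 10 V.
KCL at each unknown node (sum of currents leaving = 0; resistances in Ω):
  Node 1: (V_1 - 10)/1800 + (V_1 - 0)/36 + (V_1 - V_3)/330 = 0
  Node 3: (V_3 - 10)/20000 + (V_3 - 0)/160 + (V_3 - V_1)/330 = 0
Collecting terms (coefficients in siemens):
  0.03136·V_1 - 0.00303·V_3 = 0.005556
  0.00933·V_3 - 0.00303·V_1 = 0.0005
Determinant D = (0.03136)(0.00933) - (-0.00303)(-0.00303) = 0.0002834
V_1 = [(0.005556)(0.00933) - (-0.00303)(0.0005)]/D = 0.1882 V
V_3 = [(0.03136)(0.0005) - (0.005556)(-0.00303)]/D = 0.1147 V
I_R3 = (V_0 - V_3)/R3 = (10 - 0.1147)/20000 = 0.0004943 A
P_R3 = I_R3² × R3 = (0.0004943)² × 20000 = 0.004886 W

Final answer: 0.004886 W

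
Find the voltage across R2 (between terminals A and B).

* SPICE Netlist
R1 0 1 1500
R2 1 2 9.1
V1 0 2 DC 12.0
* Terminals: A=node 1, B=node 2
R1 and R2 are in series across V1 (node 0 → node 1 → node 2), and the output A–B is taken across R2, so this is a voltage divider.
Series current: I = V1/(R1 + R2) = 12/(1500 + 9.1) = 12/1509 = 0.007952 A
V_R2 = I × R2 = V1 × R2/(R1 + R2) = 12 × 9.1/1509 = 0.07236 V

Final answer: 0.07236 V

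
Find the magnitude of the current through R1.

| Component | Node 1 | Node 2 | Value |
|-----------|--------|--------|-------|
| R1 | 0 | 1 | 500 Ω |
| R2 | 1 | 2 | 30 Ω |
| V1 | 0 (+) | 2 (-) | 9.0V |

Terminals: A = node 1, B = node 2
Nodal analysis, taking node 2 as the 0 V reference.
Source V1 fixes V_0 = 9 V.
KCL at each unknown node (sum of currents leaving = 0; resistances in Ω):
  Node 1: (V_1 - 9)/500 + (V_1 - 0)/30 = 0
Collecting terms: 0.03533 × V_1 = 0.018  =>  V_1 = 0.5094 V
I_R1 = (V_0 - V_1)/R1 = (9 - 0.5094)/500 = 0.01698 A
|I_R1| = 0.01698 A

Final answer: |I_R1| = 0.01698 A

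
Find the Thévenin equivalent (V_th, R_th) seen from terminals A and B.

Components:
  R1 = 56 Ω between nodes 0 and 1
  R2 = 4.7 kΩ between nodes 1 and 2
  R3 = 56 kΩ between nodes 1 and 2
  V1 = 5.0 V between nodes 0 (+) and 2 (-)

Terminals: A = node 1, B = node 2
Step 1 — V_th is the open-circuit voltage V_A - V_B (nothing connected across the terminals).
Nodal analysis, taking node 2 as the 0 V reference.
Source V1 fixes V_0 = 5 V.
KCL at each unknown node (sum of currents leaving = 0; resistances in Ω):
  Node 1: (V_1 - 5)/56 + (V_1 - 0)/4700 + (V_1 - 0)/56000 = 0
Collecting terms: 0.01809 × V_1 = 0.08929  =>  V_1 = 4.936 V
V_th = V_1 - V_2 = 4.936 - 0 = 4.936 V
Step 2 — R_th: zero the source — replace V1 by a short circuit (node 2 merges into node 0) — and find the resistance seen between A (node 1) and B (node 0).
Reduce the network between node 1 (A) and node 0 (B) by series/parallel combination:
  Rp1 = R1 ‖ R2 ‖ R3 (parallel, all between nodes 0 and 1) = 1/(1/56 + 1/4700 + 1/56000) = 55.29 Ω
R_th = 55.29 Ω

Final answer: V_th = 4.936 V, R_th = 55.29 Ω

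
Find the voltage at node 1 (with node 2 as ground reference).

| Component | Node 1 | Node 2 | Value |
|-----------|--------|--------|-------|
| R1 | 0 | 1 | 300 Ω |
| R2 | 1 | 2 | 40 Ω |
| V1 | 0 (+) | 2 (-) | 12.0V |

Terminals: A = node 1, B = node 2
Nodal analysis, taking node 2 as the 0 V reference.
Source V1 fixes V_0 = 12 V.
KCL at each unknown node (sum of currents leaving = 0; resistances in Ω):
  Node 1: (V_1 - 12)/300 + (V_1 - 0)/40 = 0
Collecting terms: 0.02833 × V_1 = 0.04  =>  V_1 = 1.412 V
The requested potential is V_1 = 1.412 V.

Final answer: V_1 = 1.412 V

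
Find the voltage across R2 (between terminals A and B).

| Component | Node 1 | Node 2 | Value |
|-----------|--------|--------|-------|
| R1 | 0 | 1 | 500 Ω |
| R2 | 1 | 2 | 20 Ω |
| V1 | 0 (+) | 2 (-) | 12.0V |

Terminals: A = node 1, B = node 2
R1 and R2 are in series across V1 (node 0 → node 1 → node 2), and the output A–B is taken across R2, so this is a voltage divider.
Series current: I = V1/(R1 + R2) = 12/(500 + 20) = 12/520 = 0.02308 A
V_R2 = I × R2 = V1 × R2/(R1 + R2) = 12 × 20/520 = 0.4615 V

Final answer: 0.4615 V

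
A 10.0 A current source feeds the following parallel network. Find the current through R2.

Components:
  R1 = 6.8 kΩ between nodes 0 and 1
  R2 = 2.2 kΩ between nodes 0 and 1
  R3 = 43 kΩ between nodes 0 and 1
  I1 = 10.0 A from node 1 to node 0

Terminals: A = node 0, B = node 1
All resistors sit directly between nodes 0 and 1, so they are in parallel and share one voltage V; the full source current 10 A splits among them.
1/R_par = 1/6800 + 1/2200 + 1/43000 = 0.0006249 S  =>  R_par = 1600 Ω
V = I × R_par = 10 × 1600 = 16000 V
I_R2 = V/R2 = 16000/2200 = 7.274 A

Final answer: 7.274 A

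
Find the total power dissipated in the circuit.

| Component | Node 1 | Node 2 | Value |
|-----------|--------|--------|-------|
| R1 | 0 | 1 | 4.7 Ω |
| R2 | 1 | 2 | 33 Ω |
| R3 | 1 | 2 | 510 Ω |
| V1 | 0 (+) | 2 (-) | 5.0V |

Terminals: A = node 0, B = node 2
Nodal analysis, taking node 2 as the 0 V reference.
Source V1 fixes V_0 = 5 V.
KCL at each unknown node (sum of currents leaving = 0; resistances in Ω):
  Node 1: (V_1 - 5)/4.7 + (V_1 - 0)/33 + (V_1 - 0)/510 = 0
Collecting terms: 0.245 × V_1 = 1.064  =>  V_1 = 4.342 V
Power in each resistor, P = (ΔV)²/R:
  P_R1 = (5 - 4.342)²/4.7 = 0.09222 W
  P_R2 = (4.342 - 0)²/33 = 0.5712 W
  P_R3 = (4.342 - 0)²/510 = 0.03696 W
P_total = P_R1 + P_R2 + P_R3 = 0.7004 W

Final answer: 0.7004 W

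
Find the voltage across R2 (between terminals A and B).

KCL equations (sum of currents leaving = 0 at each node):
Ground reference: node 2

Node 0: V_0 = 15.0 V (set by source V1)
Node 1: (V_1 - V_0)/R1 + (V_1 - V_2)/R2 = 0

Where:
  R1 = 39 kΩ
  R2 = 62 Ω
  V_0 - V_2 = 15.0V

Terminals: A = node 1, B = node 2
R1 and R2 are in series across V1 (node 0 → node 1 → node 2), and the output A–B is taken across R2, so this is a voltage divider.
Series current: I = V1/(R1 + R2) = 15/(39000 + 62) = 15/39060 = 0.000384 A
V_R2 = I × R2 = V1 × R2/(R1 + R2) = 15 × 62/39060 = 0.02381 V

Final answer: 0.02381 V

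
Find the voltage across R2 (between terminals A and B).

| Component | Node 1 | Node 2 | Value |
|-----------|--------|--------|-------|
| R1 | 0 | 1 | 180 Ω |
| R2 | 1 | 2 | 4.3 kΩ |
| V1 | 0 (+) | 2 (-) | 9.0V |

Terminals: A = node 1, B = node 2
R1 and R2 are in series across V1 (node 0 → node 1 → node 2), and the output A–B is taken across R2, so this is a voltage divider.
Series current: I = V1/(R1 + R2) = 9/(180 + 4300) = 9/4480 = 0.002009 A
V_R2 = I × R2 = V1 × R2/(R1 + R2) = 9 × 4300/4480 = 8.638 V

Final answer: 8.638 V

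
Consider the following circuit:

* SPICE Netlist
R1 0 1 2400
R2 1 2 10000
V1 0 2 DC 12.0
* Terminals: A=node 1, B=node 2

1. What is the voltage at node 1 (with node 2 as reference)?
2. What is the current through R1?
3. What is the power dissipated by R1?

Nodal analysis, taking node 2 as the 0 V reference.
Source V1 fixes V_0 = 12 V.
KCL at each unknown node (sum of currents leaving = 0; resistances in Ω):
  Node 1: (V_1 - 12)/2400 + (V_1 - 0)/10000 = 0
Collecting terms: 0.0005167 × V_1 = 0.005  =>  V_1 = 9.677 V
Part 1:
  Read off the nodal solution: V_1 = 9.677 V
Part 2:
  I_R1 = (V_0 - V_1)/R1 = (12 - 9.677)/2400 = 0.0009677 A
  Magnitude: I_R1 = 0.0009677 A
Part 3:
  I_R1 = (V_0 - V_1)/R1 = (12 - 9.677)/2400 = 0.0009677 A
  P_R1 = I_R1² × R1 = (0.0009677)² × 2400 = 0.002248 W

Final answers:
1. V_1 = 9.677 V
2. I_R1 = 0.0009677 A
3. P_R1 = 0.002248 W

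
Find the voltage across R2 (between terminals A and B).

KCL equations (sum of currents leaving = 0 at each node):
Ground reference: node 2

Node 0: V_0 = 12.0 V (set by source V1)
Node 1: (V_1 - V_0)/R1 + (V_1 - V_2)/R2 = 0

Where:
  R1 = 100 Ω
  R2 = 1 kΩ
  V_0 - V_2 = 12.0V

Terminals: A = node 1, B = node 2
R1 and R2 are in series across V1 (node 0 → node 1 → node 2), and the output A–B is taken across R2, so this is a voltage divider.
Series current: I = V1/(R1 + R2) = 12/(100 + 1000) = 12/1100 = 0.01091 A
V_R2 = I × R2 = V1 × R2/(R1 + R2) = 12 × 1000/1100 = 10.91 V

Final answer: 10.91 V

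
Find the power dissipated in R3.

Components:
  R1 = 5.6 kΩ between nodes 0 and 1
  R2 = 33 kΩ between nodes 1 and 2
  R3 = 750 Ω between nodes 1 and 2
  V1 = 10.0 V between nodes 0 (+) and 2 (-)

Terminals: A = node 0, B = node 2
Nodal analysis, taking node 2 as the 0 V reference.
Source V1 fixes V_0 = 10 V.
KCL at each unknown node (sum of currents leaving = 0; resistances in Ω):
  Node 1: (V_1 - 10)/5600 + (V_1 - 0)/33000 + (V_1 - 0)/750 = 0
Collecting terms: 0.001542 × V_1 = 0.001786  =>  V_1 = 1.158 V
I_R3 = (V_1 - V_2)/R3 = (1.158 - 0)/750 = 0.001544 A
P_R3 = I_R3² × R3 = (0.001544)² × 750 = 0.001788 W

Final answer: 0.001788 W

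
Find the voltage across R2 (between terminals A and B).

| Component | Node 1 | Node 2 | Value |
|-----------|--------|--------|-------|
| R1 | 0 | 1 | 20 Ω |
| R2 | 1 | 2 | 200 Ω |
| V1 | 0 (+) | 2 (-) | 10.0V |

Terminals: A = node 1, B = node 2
R1 and R2 are in series across V1 (node 0 → node 1 → node 2), and the output A–B is taken across R2, so this is a voltage divider.
Series current: I = V1/(R1 + R2) = 10/(20 + 200) = 10/220 = 0.04545 A
V_R2 = I × R2 = V1 × R2/(R1 + R2) = 10 × 200/220 = 9.091 V

Final answer: 9.091 V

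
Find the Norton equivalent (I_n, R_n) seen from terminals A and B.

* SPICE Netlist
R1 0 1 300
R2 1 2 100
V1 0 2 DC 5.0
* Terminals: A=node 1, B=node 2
Find the Thévenin equivalent first; then I_n = V_th/R_th and R_n = R_th.
Step 1 — V_th is the open-circuit voltage V_A - V_B (nothing connected across the terminals).
Nodal analysis, taking node 2 as the 0 V reference.
Source V1 fixes V_0 = 5 V.
KCL at each unknown node (sum of currents leaving = 0; resistances in Ω):
  Node 1: (V_1 - 5)/300 + (V_1 - 0)/100 = 0
Collecting terms: 0.01333 × V_1 = 0.01667  =>  V_1 = 1.25 V
V_th = V_1 - V_2 = 1.25 - 0 = 1.25 V
Step 2 — R_th: zero the source — replace V1 by a short circuit (node 2 merges into node 0) — and find the resistance seen between A (node 1) and B (node 0).
Reduce the network between node 1 (A) and node 0 (B) by series/parallel combination:
  Rp1 = R1 ‖ R2 (parallel, both between nodes 0 and 1) = 1/(1/300 + 1/100) = 75 Ω
R_th = 75 Ω
I_n = V_th/R_th = 1.25/75 = 0.01667 A, and R_n = R_th = 75 Ω

Final answer: I_n = 0.01667 A, R_n = 75 Ω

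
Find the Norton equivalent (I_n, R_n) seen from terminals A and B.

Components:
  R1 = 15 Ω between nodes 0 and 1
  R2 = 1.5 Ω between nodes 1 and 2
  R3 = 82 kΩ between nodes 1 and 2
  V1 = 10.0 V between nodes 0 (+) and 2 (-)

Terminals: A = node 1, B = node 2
Find the Thévenin equivalent first; then I_n = V_th/R_th and R_n = R_th.
Step 1 — V_th is the open-circuit voltage V_A - V_B (nothing connected across the terminals).
Nodal analysis, taking node 2 as the 0 V reference.
Source V1 fixes V_0 = 10 V.
KCL at each unknown node (sum of currents leaving = 0; resistances in Ω):
  Node 1: (V_1 - 10)/15 + (V_1 - 0)/1.5 + (V_1 - 0)/82000 = 0
Collecting terms: 0.7333 × V_1 = 0.6667  =>  V_1 = 0.9091 V
V_th = V_1 - V_2 = 0.9091 - 0 = 0.9091 V
Step 2 — R_th: zero the source — replace V1 by a short circuit (node 2 merges into node 0) — and find the resistance seen between A (node 1) and B (node 0).
Reduce the network between node 1 (A) and node 0 (B) by series/parallel combination:
  Rp1 = R1 ‖ R2 ‖ R3 (parallel, all between nodes 0 and 1) = 1/(1/15 + 1/1.5 + 1/82000) = 1.364 Ω
R_th = 1.364 Ω
I_n = V_th/R_th = 0.9091/1.364 = 0.6667 A, and R_n = R_th = 1.364 Ω

Final answer: I_n = 0.6667 A, R_n = 1.364 Ω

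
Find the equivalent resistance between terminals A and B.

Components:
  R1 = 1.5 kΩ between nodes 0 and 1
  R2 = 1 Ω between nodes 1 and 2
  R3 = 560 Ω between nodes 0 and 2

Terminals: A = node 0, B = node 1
Reduce the network between node 0 (A) and node 1 (B) by series/parallel combination:
  Rs1 = R3 + R2 (series, joined only at node 2) = 560 + 1 = 561 Ω
  Rp1 = R1 ‖ Rs1 (parallel, both between nodes 0 and 1) = 1/(1/1500 + 1/561) = 408.3 Ω
R_eq = 408.3 Ω

Final answer: 408.3 Ω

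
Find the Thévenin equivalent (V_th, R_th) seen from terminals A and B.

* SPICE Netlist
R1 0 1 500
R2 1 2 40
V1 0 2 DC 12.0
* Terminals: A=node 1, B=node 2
Step 1 — V_th is the open-circuit voltage V_A - V_B (nothing connected across the terminals).
Nodal analysis, taking node 2 as the 0 V reference.
Source V1 fixes V_0 = 12 V.
KCL at each unknown node (sum of currents leaving = 0; resistances in Ω):
  Node 1: (V_1 - 12)/500 + (V_1 - 0)/40 = 0
Collecting terms: 0.027 × V_1 = 0.024  =>  V_1 = 0.8889 V
V_th = V_1 - V_2 = 0.8889 - 0 = 0.8889 V
Step 2 — R_th: zero the source — replace V1 by a short circuit (node 2 merges into node 0) — and find the resistance seen between A (node 1) and B (node 0).
Reduce the network between node 1 (A) and node 0 (B) by series/parallel combination:
  Rp1 = R1 ‖ R2 (parallel, both between nodes 0 and 1) = 1/(1/500 + 1/40) = 37.04 Ω
R_th = 37.04 Ω

Final answer: V_th = 0.8889 V, R_th = 37.04 Ω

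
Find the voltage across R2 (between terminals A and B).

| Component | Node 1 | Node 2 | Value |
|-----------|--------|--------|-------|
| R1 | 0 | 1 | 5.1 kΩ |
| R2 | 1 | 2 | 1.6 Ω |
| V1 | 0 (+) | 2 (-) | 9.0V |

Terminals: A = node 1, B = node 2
R1 and R2 are in series across V1 (node 0 → node 1 → node 2), and the output A–B is taken across R2, so this is a voltage divider.
Series current: I = V1/(R1 + R2) = 9/(5100 + 1.6) = 9/5102 = 0.001764 A
V_R2 = I × R2 = V1 × R2/(R1 + R2) = 9 × 1.6/5102 = 0.002823 V

Final answer: 0.002823 V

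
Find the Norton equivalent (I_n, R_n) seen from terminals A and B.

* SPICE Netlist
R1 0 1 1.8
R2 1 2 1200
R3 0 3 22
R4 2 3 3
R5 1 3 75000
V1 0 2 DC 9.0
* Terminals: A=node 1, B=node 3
Find the Thévenin equivalent first; then I_n = V_th/R_th and R_n = R_th.
Step 1 — V_th is the open-circuit voltage V_A - V_B (nothing connected across the terminals).
Nodal analysis, taking node 2 as the 0 V reference.
Source V1 fixes V_0 = 9 V.
KCL at each unknown node (sum of currents leaving = 0; resistances in Ω):
  Node 1: (V_1 - 9)/1.8 + (V_1 - 0)/1200 + (V_1 - V_3)/75000 = 0
  Node 3: (V_3 - 9)/22 + (V_3 - 0)/3 + (V_3 - V_1)/75000 = 0
Collecting terms (coefficients in siemens):
  0.5564·V_1 - 0.00001333·V_3 = 5
  0.3788·V_3 - 0.00001333·V_1 = 0.4091
Determinant D = (0.5564)(0.3788) - (-0.00001333)(-0.00001333) = 0.2108
V_1 = [(5)(0.3788) - (-0.00001333)(0.4091)]/D = 8.986 V
V_3 = [(0.5564)(0.4091) - (5)(-0.00001333)]/D = 1.08 V
V_th = V_1 - V_3 = 8.986 - 1.08 = 7.906 V
Step 2 — R_th: zero the source — replace V1 by a short circuit (node 2 merges into node 0) — and find the resistance seen between A (node 1) and B (node 3).
Reduce the network between node 1 (A) and node 3 (B) by series/parallel combination:
  Rp1 = R1 ‖ R2 (parallel, both between nodes 0 and 1) = 1/(1/1.8 + 1/1200) = 1.797 Ω
  Rp2 = R3 ‖ R4 (parallel, both between nodes 0 and 3) = 1/(1/22 + 1/3) = 2.64 Ω
  Rs1 = Rp1 + Rp2 (series, joined only at node 0) = 1.797 + 2.64 = 4.437 Ω
  Rp3 = R5 ‖ Rs1 (parallel, both between nodes 1 and 3) = 1/(1/75000 + 1/4.437) = 4.437 Ω
R_th = 4.437 Ω
I_n = V_th/R_th = 7.906/4.437 = 1.782 A, and R_n = R_th = 4.437 Ω

Final answer: I_n = 1.782 A, R_n = 4.437 Ω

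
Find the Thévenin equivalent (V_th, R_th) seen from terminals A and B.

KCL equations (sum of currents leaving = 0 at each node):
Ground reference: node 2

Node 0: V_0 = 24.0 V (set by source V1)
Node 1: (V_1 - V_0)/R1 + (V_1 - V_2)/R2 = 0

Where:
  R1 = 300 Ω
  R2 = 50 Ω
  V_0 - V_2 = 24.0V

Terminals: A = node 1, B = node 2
Step 1 — V_th is the open-circuit voltage V_A - V_B (nothing connected across the terminals).
Nodal analysis, taking node 2 as the 0 V reference.
Source V1 fixes V_0 = 24 V.
KCL at each unknown node (sum of currents leaving = 0; resistances in Ω):
  Node 1: (V_1 - 24)/300 + (V_1 - 0)/50 = 0
Collecting terms: 0.02333 × V_1 = 0.08  =>  V_1 = 3.429 V
V_th = V_1 - V_2 = 3.429 - 0 = 3.429 V
Step 2 — R_th: zero the source — replace V1 by a short circuit (node 2 merges into node 0) — and find the resistance seen between A (node 1) and B (node 0).
Reduce the network between node 1 (A) and node 0 (B) by series/parallel combination:
  Rp1 = R1 ‖ R2 (parallel, both between nodes 0 and 1) = 1/(1/300 + 1/50) = 42.86 Ω
R_th = 42.86 Ω

Final answer: V_th = 3.429 V, R_th = 42.86 Ω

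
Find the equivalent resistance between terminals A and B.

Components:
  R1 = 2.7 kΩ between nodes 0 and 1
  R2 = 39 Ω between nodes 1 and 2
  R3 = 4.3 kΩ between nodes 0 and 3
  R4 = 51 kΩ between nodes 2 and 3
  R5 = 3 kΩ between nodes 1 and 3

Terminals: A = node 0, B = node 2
The network is not a plain series/parallel combination. Inject a 1 A test current into terminal A (node 0) and return it from terminal B (node 2); then R_eq = V_A / (1 A).
Nodal analysis, taking node 2 as the 0 V reference.
Current source I_test pushes 1 A into node 0 and draws it out of node 2.
KCL at each unknown node (sum of currents leaving = 0; resistances in Ω):
  Node 0: (V_0 - V_1)/2700 + (V_0 - V_3)/4300 - 1 = 0
  Node 1: (V_1 - V_0)/2700 + (V_1 - 0)/39 + (V_1 - V_3)/3000 = 0
  Node 3: (V_3 - V_0)/4300 + (V_3 - V_1)/3000 + (V_3 - 0)/51000 = 0
Collecting terms (coefficients in siemens):
  0.0006029·V_0 - 0.0003704·V_1 - 0.0002326·V_3 = 1
  0.02634·V_1 - 0.0003704·V_0 - 0.0003333·V_3 = 0
  0.0005855·V_3 - 0.0002326·V_0 - 0.0003333·V_1 = 0
Solving these 3 simultaneous equations (Gaussian elimination) gives:
  V_0 = 1996 V, V_1 = 38.38 V, V_3 = 814.8 V
R_eq = V_0 / 1 A = 1996 Ω = 1.996 kΩ

Final answer: 1.996 kΩ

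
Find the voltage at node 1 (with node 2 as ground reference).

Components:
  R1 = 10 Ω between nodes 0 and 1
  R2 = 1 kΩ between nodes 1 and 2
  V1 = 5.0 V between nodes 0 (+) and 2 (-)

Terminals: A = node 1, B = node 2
Nodal analysis, taking node 2 as the 0 V reference.
Source V1 fixes V_0 = 5 V.
KCL at each unknown node (sum of currents leaving = 0; resistances in Ω):
  Node 1: (V_1 - 5)/10 + (V_1 - 0)/1000 = 0
Collecting terms: 0.101 × V_1 = 0.5  =>  V_1 = 4.95 V
The requested potential is V_1 = 4.95 V.

Final answer: V_1 = 4.95 V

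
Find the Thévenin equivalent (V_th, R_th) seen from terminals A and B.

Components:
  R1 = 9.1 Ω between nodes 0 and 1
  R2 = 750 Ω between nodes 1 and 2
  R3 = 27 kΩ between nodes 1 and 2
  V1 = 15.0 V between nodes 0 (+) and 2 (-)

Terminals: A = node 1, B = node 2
Step 1 — V_th is the open-circuit voltage V_A - V_B (nothing connected across the terminals).
Nodal analysis, taking node 2 as the 0 V reference.
Source V1 fixes V_0 = 15 V.
KCL at each unknown node (sum of currents leaving = 0; resistances in Ω):
  Node 1: (V_1 - 15)/9.1 + (V_1 - 0)/750 + (V_1 - 0)/27000 = 0
Collecting terms: 0.1113 × V_1 = 1.648  =>  V_1 = 14.82 V
V_th = V_1 - V_2 = 14.82 - 0 = 14.82 V
Step 2 — R_th: zero the source — replace V1 by a short circuit (node 2 merges into node 0) — and find the resistance seen between A (node 1) and B (node 0).
Reduce the network between node 1 (A) and node 0 (B) by series/parallel combination:
  Rp1 = R1 ‖ R2 ‖ R3 (parallel, all between nodes 0 and 1) = 1/(1/9.1 + 1/750 + 1/27000) = 8.988 Ω
R_th = 8.988 Ω

Final answer: V_th = 14.82 V, R_th = 8.988 Ω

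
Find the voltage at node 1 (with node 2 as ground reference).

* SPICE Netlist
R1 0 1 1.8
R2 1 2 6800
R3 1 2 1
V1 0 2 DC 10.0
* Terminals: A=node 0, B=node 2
Nodal analysis, taking node 2 as the 0 V reference.
Source V1 fixes V_0 = 10 V.
KCL at each unknown node (sum of currents leaving = 0; resistances in Ω):
  Node 1: (V_1 - 10)/1.8 + (V_1 - 0)/6800 + (V_1 - 0)/1 = 0
Collecting terms: 1.556 × V_1 = 5.556  =>  V_1 = 3.571 V
The requested potential is V_1 = 3.571 V.

Final answer: V_1 = 3.571 V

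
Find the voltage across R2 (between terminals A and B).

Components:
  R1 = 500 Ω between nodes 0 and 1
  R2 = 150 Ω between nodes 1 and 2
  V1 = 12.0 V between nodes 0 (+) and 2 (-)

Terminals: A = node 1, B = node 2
R1 and R2 are in series across V1 (node 0 → node 1 → node 2), and the output A–B is taken across R2, so this is a voltage divider.
Series current: I = V1/(R1 + R2) = 12/(500 + 150) = 12/650 = 0.01846 A
V_R2 = I × R2 = V1 × R2/(R1 + R2) = 12 × 150/650 = 2.769 V

Final answer: 2.769 V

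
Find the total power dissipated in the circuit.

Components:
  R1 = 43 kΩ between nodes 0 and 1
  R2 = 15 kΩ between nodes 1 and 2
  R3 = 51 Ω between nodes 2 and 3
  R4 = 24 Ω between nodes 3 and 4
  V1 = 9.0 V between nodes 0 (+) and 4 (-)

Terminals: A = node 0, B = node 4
Nodal analysis, taking node 4 as the 0 V reference.
Source V1 fixes V_0 = 9 V.
KCL at each unknown node (sum of currents leaving = 0; resistances in Ω):
  Node 1: (V_1 - 9)/43000 + (V_1 - V_2)/15000 = 0
  Node 2: (V_2 - V_1)/15000 + (V_2 - V_3)/51 = 0
  Node 3: (V_3 - V_2)/51 + (V_3 - 0)/24 = 0
Collecting terms (coefficients in siemens):
  0.00008992·V_1 - 0.00006667·V_2 = 0.0002093
  0.01967·V_2 - 0.00006667·V_1 - 0.01961·V_3 = 0
  0.06127·V_3 - 0.01961·V_2 = 0
Solving these 3 simultaneous equations (Gaussian elimination) gives:
  V_1 = 2.336 V, V_2 = 0.01162 V, V_3 = 0.003719 V
Power in each resistor, P = (ΔV)²/R:
  P_R1 = (9 - 2.336)²/43000 = 0.001033 W
  P_R2 = (2.336 - 0.01162)²/15000 = 0.0003602 W
  P_R3 = (0.01162 - 0.003719)²/51 = 0.000001225 W
  P_R4 = (0.003719 - 0)²/24 = 0.0000005764 W
P_total = P_R1 + P_R2 + P_R3 + P_R4 = 0.001395 W

Final answer: 0.001395 W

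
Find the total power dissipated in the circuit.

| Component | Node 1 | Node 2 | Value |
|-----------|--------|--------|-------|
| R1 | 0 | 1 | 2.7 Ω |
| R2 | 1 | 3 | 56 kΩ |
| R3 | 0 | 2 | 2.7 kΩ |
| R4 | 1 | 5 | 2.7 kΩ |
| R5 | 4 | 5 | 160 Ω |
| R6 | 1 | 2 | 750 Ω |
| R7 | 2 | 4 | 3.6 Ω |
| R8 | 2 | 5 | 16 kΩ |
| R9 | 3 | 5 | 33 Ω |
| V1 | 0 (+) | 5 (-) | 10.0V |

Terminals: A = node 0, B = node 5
Nodal analysis, taking node 5 as the 0 V reference.
Source V1 fixes V_0 = 10 V.
KCL at each unknown node (sum of currents leaving = 0; resistances in Ω):
  Node 1: (V_1 - 10)/2.7 + (V_1 - V_3)/56000 + (V_1 - 0)/2700 + (V_1 - V_2)/750 = 0
  Node 2: (V_2 - 10)/2700 + (V_2 - V_1)/750 + (V_2 - V_4)/3.6 + (V_2 - 0)/16000 = 0
  Node 3: (V_3 - V_1)/56000 + (V_3 - 0)/33 = 0
  Node 4: (V_4 - 0)/160 + (V_4 - V_2)/3.6 = 0
Collecting terms (coefficients in siemens):
  0.3721·V_1 - 0.001333·V_2 - 0.00001786·V_3 = 3.704
  0.2795·V_2 - 0.001333·V_1 - 0.2778·V_4 = 0.003704
  0.03032·V_3 - 0.00001786·V_1 = 0
  0.284·V_4 - 0.2778·V_2 = 0
Solving these 4 simultaneous equations (Gaussian elimination) gives:
  V_1 = 9.961 V, V_2 = 2.156 V, V_3 = 0.005867 V, V_4 = 2.108 V
Power in each resistor, P = (ΔV)²/R:
  P_R1 = (10 - 9.961)²/2.7 = 0.0005502 W
  P_R2 = (9.961 - 0.005867)²/56000 = 0.00177 W
  P_R3 = (10 - 2.156)²/2700 = 0.02279 W
  P_R4 = (9.961 - 0)²/2700 = 0.03675 W
  P_R5 = (2.108 - 0)²/160 = 0.02779 W
  P_R6 = (9.961 - 2.156)²/750 = 0.08124 W
  P_R7 = (2.156 - 2.108)²/3.6 = 0.0006252 W
  P_R8 = (2.156 - 0)²/16000 = 0.0002905 W
  P_R9 = (0.005867 - 0)²/33 = 0.000001043 W
P_total = P_R1 + P_R2 + P_R3 + P_R4 + P_R5 + P_R6 + P_R7 + P_R8 + P_R9 = 0.1718 W

Final answer: 0.1718 W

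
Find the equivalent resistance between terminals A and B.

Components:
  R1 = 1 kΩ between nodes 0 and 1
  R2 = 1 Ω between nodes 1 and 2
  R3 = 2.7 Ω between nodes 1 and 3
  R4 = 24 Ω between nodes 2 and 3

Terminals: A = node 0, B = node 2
Reduce the network between node 0 (A) and node 2 (B) by series/parallel combination:
  Rs1 = R3 + R4 (series, joined only at node 3) = 2.7 + 24 = 26.7 Ω
  Rp1 = R2 ‖ Rs1 (parallel, both between nodes 1 and 2) = 1/(1/1 + 1/26.7) = 0.9639 Ω
  Rs2 = R1 + Rp1 (series, joined only at node 1) = 1000 + 0.9639 = 1001 Ω
R_eq = 1.001 kΩ

Final answer: 1.001 kΩ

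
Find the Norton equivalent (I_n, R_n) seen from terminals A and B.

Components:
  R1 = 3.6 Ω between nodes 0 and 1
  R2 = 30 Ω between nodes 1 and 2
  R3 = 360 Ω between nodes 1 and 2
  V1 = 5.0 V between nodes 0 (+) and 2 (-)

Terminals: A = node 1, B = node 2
Find the Thévenin equivalent first; then I_n = V_th/R_th and R_n = R_th.
Step 1 — V_th is the open-circuit voltage V_A - V_B (nothing connected across the terminals).
Nodal analysis, taking node 2 as the 0 V reference.
Source V1 fixes V_0 = 5 V.
KCL at each unknown node (sum of currents leaving = 0; resistances in Ω):
  Node 1: (V_1 - 5)/3.6 + (V_1 - 0)/30 + (V_1 - 0)/360 = 0
Collecting terms: 0.3139 × V_1 = 1.389  =>  V_1 = 4.425 V
V_th = V_1 - V_2 = 4.425 - 0 = 4.425 V
Step 2 — R_th: zero the source — replace V1 by a short circuit (node 2 merges into node 0) — and find the resistance seen between A (node 1) and B (node 0).
Reduce the network between node 1 (A) and node 0 (B) by series/parallel combination:
  Rp1 = R1 ‖ R2 ‖ R3 (parallel, all between nodes 0 and 1) = 1/(1/3.6 + 1/30 + 1/360) = 3.186 Ω
R_th = 3.186 Ω
I_n = V_th/R_th = 4.425/3.186 = 1.389 A, and R_n = R_th = 3.186 Ω

Final answer: I_n = 1.389 A, R_n = 3.186 Ω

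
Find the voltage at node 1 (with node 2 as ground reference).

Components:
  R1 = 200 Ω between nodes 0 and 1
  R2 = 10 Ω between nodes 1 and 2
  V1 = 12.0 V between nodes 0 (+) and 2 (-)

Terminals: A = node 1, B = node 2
Nodal analysis, taking node 2 as the 0 V reference.
Source V1 fixes V_0 = 12 V.
KCL at each unknown node (sum of currents leaving = 0; resistances in Ω):
  Node 1: (V_1 - 12)/200 + (V_1 - 0)/10 = 0
Collecting terms: 0.105 × V_1 = 0.06  =>  V_1 = 0.5714 V
The requested potential is V_1 = 0.5714 V.

Final answer: V_1 = 0.5714 V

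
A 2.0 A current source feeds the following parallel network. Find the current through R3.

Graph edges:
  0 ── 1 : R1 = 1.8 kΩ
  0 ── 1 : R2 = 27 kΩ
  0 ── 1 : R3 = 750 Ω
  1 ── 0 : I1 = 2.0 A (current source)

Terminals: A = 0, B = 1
All resistors sit directly between nodes 0 and 1, so they are in parallel and share one voltage V; the full source current 2 A splits among them.
1/R_par = 1/1800 + 1/27000 + 1/750 = 0.001926 S  =>  R_par = 519.2 Ω
V = I × R_par = 2 × 519.2 = 1038 V
I_R3 = V/R3 = 1038/750 = 1.385 A

Final answer: 1.385 A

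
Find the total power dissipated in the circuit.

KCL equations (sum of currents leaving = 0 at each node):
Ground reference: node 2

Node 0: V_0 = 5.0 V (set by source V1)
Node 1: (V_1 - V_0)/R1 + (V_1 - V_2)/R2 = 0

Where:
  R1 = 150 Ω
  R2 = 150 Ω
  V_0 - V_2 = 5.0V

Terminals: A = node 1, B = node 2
Nodal analysis, taking node 2 as the 0 V reference.
Source V1 fixes V_0 = 5 V.
KCL at each unknown node (sum of currents leaving = 0; resistances in Ω):
  Node 1: (V_1 - 5)/150 + (V_1 - 0)/150 = 0
Collecting terms: 0.01333 × V_1 = 0.03333  =>  V_1 = 2.5 V
Power in each resistor, P = (ΔV)²/R:
  P_R1 = (5 - 2.5)²/150 = 0.04167 W
  P_R2 = (2.5 - 0)²/150 = 0.04167 W
P_total = P_R1 + P_R2 = 0.08333 W

Final answer: 0.08333 W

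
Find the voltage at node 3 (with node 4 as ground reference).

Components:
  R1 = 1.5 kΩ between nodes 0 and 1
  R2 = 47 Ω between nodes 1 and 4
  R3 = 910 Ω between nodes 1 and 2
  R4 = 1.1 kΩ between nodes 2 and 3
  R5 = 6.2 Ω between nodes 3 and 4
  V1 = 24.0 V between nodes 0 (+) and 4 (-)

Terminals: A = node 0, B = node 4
Nodal analysis, taking node 4 as the 0 V reference.
Source V1 fixes V_0 = 24 V.
KCL at each unknown node (sum of currents leaving = 0; resistances in Ω):
  Node 1: (V_1 - 24)/1500 + (V_1 - 0)/47 + (V_1 - V_2)/910 = 0
  Node 2: (V_2 - V_1)/910 + (V_2 - V_3)/1100 = 0
  Node 3: (V_3 - V_2)/1100 + (V_3 - 0)/6.2 = 0
Collecting terms (coefficients in siemens):
  0.02304·V_1 - 0.001099·V_2 = 0.016
  0.002008·V_2 - 0.001099·V_1 - 0.0009091·V_3 = 0
  0.1622·V_3 - 0.0009091·V_2 = 0
Solving these 3 simultaneous equations (Gaussian elimination) gives:
  V_1 = 0.713 V, V_2 = 0.3912 V, V_3 = 0.002193 V
The requested potential is V_3 = 0.002193 V.

Final answer: V_3 = 0.002193 V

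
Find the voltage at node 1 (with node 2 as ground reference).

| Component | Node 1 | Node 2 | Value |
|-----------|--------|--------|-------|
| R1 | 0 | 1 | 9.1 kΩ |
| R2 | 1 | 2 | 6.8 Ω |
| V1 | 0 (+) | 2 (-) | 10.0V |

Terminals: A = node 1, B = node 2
Nodal analysis, taking node 2 as the 0 V reference.
Source V1 fixes V_0 = 10 V.
KCL at each unknown node (sum of currents leaving = 0; resistances in Ω):
  Node 1: (V_1 - 10)/9100 + (V_1 - 0)/6.8 = 0
Collecting terms: 0.1472 × V_1 = 0.001099  =>  V_1 = 0.007467 V
The requested potential is V_1 = 0.007467 V.

Final answer: V_1 = 0.007467 V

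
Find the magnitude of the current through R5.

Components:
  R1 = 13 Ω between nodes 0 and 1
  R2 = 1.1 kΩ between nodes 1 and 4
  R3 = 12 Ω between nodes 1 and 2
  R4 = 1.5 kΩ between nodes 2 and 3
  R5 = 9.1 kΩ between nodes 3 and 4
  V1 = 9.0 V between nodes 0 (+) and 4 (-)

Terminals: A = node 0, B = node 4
Nodal analysis, taking node 4 as the 0 V reference.
Source V1 fixes V_0 = 9 V.
KCL at each unknown node (sum of currents leaving = 0; resistances in Ω):
  Node 1: (V_1 - 9)/13 + (V_1 - 0)/1100 + (V_1 - V_2)/12 = 0
  Node 2: (V_2 - V_1)/12 + (V_2 - V_3)/1500 = 0
  Node 3: (V_3 - V_2)/1500 + (V_3 - 0)/9100 = 0
Collecting terms (coefficients in siemens):
  0.1612·V_1 - 0.08333·V_2 = 0.6923
  0.084·V_2 - 0.08333·V_1 - 0.0006667·V_3 = 0
  0.0007766·V_3 - 0.0006667·V_2 = 0
Solving these 3 simultaneous equations (Gaussian elimination) gives:
  V_1 = 8.884 V, V_2 = 8.874 V, V_3 = 7.618 V
I_R5 = (V_3 - V_4)/R5 = (7.618 - 0)/9100 = 0.0008372 A
|I_R5| = 0.0008372 A

Final answer: |I_R5| = 0.0008372 A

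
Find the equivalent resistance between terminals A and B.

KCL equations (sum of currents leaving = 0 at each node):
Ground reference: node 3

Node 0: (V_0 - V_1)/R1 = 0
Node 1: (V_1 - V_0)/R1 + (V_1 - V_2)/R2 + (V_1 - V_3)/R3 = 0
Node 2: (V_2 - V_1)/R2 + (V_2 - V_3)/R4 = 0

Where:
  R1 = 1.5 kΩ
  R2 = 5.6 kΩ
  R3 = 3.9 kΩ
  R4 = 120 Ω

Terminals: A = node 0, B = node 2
Reduce the network between node 0 (A) and node 2 (B) by series/parallel combination:
  Rs1 = R3 + R4 (series, joined only at node 3) = 3900 + 120 = 4020 Ω
  Rp1 = R2 ‖ Rs1 (parallel, both between nodes 1 and 2) = 1/(1/5600 + 1/4020) = 2340 Ω
  Rs2 = R1 + Rp1 (series, joined only at node 1) = 1500 + 2340 = 3840 Ω
R_eq = 3.84 kΩ

Final answer: 3.84 kΩ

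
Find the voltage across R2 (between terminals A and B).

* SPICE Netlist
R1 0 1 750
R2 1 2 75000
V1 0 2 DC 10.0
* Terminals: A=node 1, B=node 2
R1 and R2 are in series across V1 (node 0 → node 1 → node 2), and the output A–B is taken across R2, so this is a voltage divider.
Series current: I = V1/(R1 + R2) = 10/(750 + 75000) = 10/75750 = 0.000132 A
V_R2 = I × R2 = V1 × R2/(R1 + R2) = 10 × 75000/75750 = 9.901 V

Final answer: 9.901 V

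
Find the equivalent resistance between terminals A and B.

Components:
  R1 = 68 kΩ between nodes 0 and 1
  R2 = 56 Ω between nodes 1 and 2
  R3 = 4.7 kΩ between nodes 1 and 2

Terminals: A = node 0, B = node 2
Reduce the network between node 0 (A) and node 2 (B) by series/parallel combination:
  Rp1 = R2 ‖ R3 (parallel, both between nodes 1 and 2) = 1/(1/56 + 1/4700) = 55.34 Ω
  Rs1 = R1 + Rp1 (series, joined only at node 1) = 68000 + 55.34 = 68060 Ω
R_eq = 68.06 kΩ

Final answer: 68.06 kΩ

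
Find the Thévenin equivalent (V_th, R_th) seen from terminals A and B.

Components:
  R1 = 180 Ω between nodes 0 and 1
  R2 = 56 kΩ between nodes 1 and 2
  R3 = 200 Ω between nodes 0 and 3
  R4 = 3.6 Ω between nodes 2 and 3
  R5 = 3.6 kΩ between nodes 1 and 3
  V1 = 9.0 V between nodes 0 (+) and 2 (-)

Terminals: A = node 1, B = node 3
Step 1 — V_th is the open-circuit voltage V_A - V_B (nothing connected across the terminals).
Nodal analysis, taking node 2 as the 0 V reference.
Source V1 fixes V_0 = 9 V.
KCL at each unknown node (sum of currents leaving = 0; resistances in Ω):
  Node 1: (V_1 - 9)/180 + (V_1 - 0)/56000 + (V_1 - V_3)/3600 = 0
  Node 3: (V_3 - 9)/200 + (V_3 - 0)/3.6 + (V_3 - V_1)/3600 = 0
Collecting terms (coefficients in siemens):
  0.005851·V_1 - 0.0002778·V_3 = 0.05
  0.2831·V_3 - 0.0002778·V_1 = 0.045
Determinant D = (0.005851)(0.2831) - (-0.0002778)(-0.0002778) = 0.001656
V_1 = [(0.05)(0.2831) - (-0.0002778)(0.045)]/D = 8.553 V
V_3 = [(0.005851)(0.045) - (0.05)(-0.0002778)]/D = 0.1674 V
V_th = V_1 - V_3 = 8.553 - 0.1674 = 8.386 V
Step 2 — R_th: zero the source — replace V1 by a short circuit (node 2 merges into node 0) — and find the resistance seen between A (node 1) and B (node 3).
Reduce the network between node 1 (A) and node 3 (B) by series/parallel combination:
  Rp1 = R1 ‖ R2 (parallel, both between nodes 0 and 1) = 1/(1/180 + 1/56000) = 179.4 Ω
  Rp2 = R3 ‖ R4 (parallel, both between nodes 0 and 3) = 1/(1/200 + 1/3.6) = 3.536 Ω
  Rs1 = Rp1 + Rp2 (series, joined only at node 0) = 179.4 + 3.536 = 183 Ω
  Rp3 = R5 ‖ Rs1 (parallel, both between nodes 1 and 3) = 1/(1/3600 + 1/183) = 174.1 Ω
R_th = 174.1 Ω

Final answer: V_th = 8.386 V, R_th = 174.1 Ω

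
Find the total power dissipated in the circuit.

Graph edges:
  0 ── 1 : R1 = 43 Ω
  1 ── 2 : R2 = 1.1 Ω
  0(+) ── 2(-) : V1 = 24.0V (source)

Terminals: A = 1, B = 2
Nodal analysis, taking node 2 as the 0 V reference.
Source V1 fixes V_0 = 24 V.
KCL at each unknown node (sum of currents leaving = 0; resistances in Ω):
  Node 1: (V_1 - 24)/43 + (V_1 - 0)/1.1 = 0
Collecting terms: 0.9323 × V_1 = 0.5581  =>  V_1 = 0.5986 V
Power in each resistor, P = (ΔV)²/R:
  P_R1 = (24 - 0.5986)²/43 = 12.74 W
  P_R2 = (0.5986 - 0)²/1.1 = 0.3258 W
P_total = P_R1 + P_R2 = 13.06 W

Final answer: 13.06 W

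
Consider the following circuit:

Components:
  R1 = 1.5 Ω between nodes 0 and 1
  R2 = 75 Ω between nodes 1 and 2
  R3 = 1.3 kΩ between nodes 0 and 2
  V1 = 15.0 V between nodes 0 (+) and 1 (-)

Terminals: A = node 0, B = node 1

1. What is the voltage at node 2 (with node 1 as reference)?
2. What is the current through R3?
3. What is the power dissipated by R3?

Nodal analysis, taking node 1 as the 0 V reference.
Source V1 fixes V_0 = 15 V.
KCL at each unknown node (sum of currents leaving = 0; resistances in Ω):
  Node 2: (V_2 - 0)/75 + (V_2 - 15)/1300 = 0
Collecting terms: 0.0141 × V_2 = 0.01154  =>  V_2 = 0.8182 V
Part 1:
  Read off the nodal solution: V_2 = 0.8182 V
Part 2:
  I_R3 = (V_0 - V_2)/R3 = (15 - 0.8182)/1300 = 0.01091 A
  Magnitude: I_R3 = 0.01091 A
Part 3:
  I_R3 = (V_0 - V_2)/R3 = (15 - 0.8182)/1300 = 0.01091 A
  P_R3 = I_R3² × R3 = (0.01091)² × 1300 = 0.1547 W

Final answers:
1. V_2 = 0.8182 V
2. I_R3 = 0.01091 A
3. P_R3 = 0.1547 W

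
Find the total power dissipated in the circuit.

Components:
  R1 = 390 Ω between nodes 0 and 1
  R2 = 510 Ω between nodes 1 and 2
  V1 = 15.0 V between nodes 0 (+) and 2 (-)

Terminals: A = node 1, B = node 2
Nodal analysis, taking node 2 as the 0 V reference.
Source V1 fixes V_0 = 15 V.
KCL at each unknown node (sum of currents leaving = 0; resistances in Ω):
  Node 1: (V_1 - 15)/390 + (V_1 - 0)/510 = 0
Collecting terms: 0.004525 × V_1 = 0.03846  =>  V_1 = 8.5 V
Power in each resistor, P = (ΔV)²/R:
  P_R1 = (15 - 8.5)²/390 = 0.1083 W
  P_R2 = (8.5 - 0)²/510 = 0.1417 W
P_total = P_R1 + P_R2 = 0.25 W

Final answer: 0.25 W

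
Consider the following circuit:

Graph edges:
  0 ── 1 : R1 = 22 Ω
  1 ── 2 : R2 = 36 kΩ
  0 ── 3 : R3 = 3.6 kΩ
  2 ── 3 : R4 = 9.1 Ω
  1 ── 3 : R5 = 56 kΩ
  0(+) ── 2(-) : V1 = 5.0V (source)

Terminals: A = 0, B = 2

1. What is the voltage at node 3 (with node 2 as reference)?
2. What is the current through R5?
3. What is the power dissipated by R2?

Nodal analysis, taking node 2 as the 0 V reference.
Source V1 fixes V_0 = 5 V.
KCL at each unknown node (sum of currents leaving = 0; resistances in Ω):
  Node 1: (V_1 - 5)/22 + (V_1 - 0)/36000 + (V_1 - V_3)/56000 = 0
  Node 3: (V_3 - 5)/3600 + (V_3 - 0)/9.1 + (V_3 - V_1)/56000 = 0
Collecting terms (coefficients in siemens):
  0.0455·V_1 - 0.00001786·V_3 = 0.2273
  0.1102·V_3 - 0.00001786·V_1 = 0.001389
Determinant D = (0.0455)(0.1102) - (-0.00001786)(-0.00001786) = 0.005013
V_1 = [(0.2273)(0.1102) - (-0.00001786)(0.001389)]/D = 4.995 V
V_3 = [(0.0455)(0.001389) - (0.2273)(-0.00001786)]/D = 0.01341 V
Part 1:
  Read off the nodal solution: V_3 = 0.01341 V
Part 2:
  I_R5 = (V_1 - V_3)/R5 = (4.995 - 0.01341)/56000 = 0.00008896 A
  Magnitude: I_R5 = 0.00008896 A
Part 3:
  I_R2 = (V_1 - V_2)/R2 = (4.995 - 0)/36000 = 0.0001387 A
  P_R2 = I_R2² × R2 = (0.0001387)² × 36000 = 0.0006931 W

Final answers:
1. V_3 = 0.01341 V
2. I_R5 = 8.896e-05 A
3. P_R2 = 0.0006931 W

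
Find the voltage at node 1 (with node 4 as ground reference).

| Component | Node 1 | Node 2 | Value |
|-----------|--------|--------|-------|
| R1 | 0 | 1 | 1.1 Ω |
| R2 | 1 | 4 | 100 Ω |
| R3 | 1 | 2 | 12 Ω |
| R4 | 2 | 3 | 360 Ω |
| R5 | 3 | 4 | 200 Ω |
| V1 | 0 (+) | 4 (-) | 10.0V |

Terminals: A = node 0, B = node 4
Nodal analysis, taking node 4 as the 0 V reference.
Source V1 fixes V_0 = 10 V.
KCL at each unknown node (sum of currents leaving = 0; resistances in Ω):
  Node 1: (V_1 - 10)/1.1 + (V_1 - 0)/100 + (V_1 - V_2)/12 = 0
  Node 2: (V_2 - V_1)/12 + (V_2 - V_3)/360 = 0
  Node 3: (V_3 - V_2)/360 + (V_3 - 0)/200 = 0
Collecting terms (coefficients in siemens):
  1.002·V_1 - 0.08333·V_2 = 9.091
  0.08611·V_2 - 0.08333·V_1 - 0.002778·V_3 = 0
  0.007778·V_3 - 0.002778·V_2 = 0
Solving these 3 simultaneous equations (Gaussian elimination) gives:
  V_1 = 9.872 V, V_2 = 9.665 V, V_3 = 3.452 V
The requested potential is V_1 = 9.872 V.

Final answer: V_1 = 9.872 V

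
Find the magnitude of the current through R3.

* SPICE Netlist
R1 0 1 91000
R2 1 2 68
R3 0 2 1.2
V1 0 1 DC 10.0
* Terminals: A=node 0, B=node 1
Nodal analysis, taking node 1 as the 0 V reference.
Source V1 fixes V_0 = 10 V.
KCL at each unknown node (sum of currents leaving = 0; resistances in Ω):
  Node 2: (V_2 - 0)/68 + (V_2 - 10)/1.2 = 0
Collecting terms: 0.848 × V_2 = 8.333  =>  V_2 = 9.827 V
I_R3 = (V_0 - V_2)/R3 = (10 - 9.827)/1.2 = 0.1445 A
|I_R3| = 0.1445 A

Final answer: |I_R3| = 0.1445 A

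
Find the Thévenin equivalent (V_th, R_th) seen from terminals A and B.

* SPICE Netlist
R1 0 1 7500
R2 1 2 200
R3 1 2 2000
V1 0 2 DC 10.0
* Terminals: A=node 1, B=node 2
Step 1 — V_th is the open-circuit voltage V_A - V_B (nothing connected across the terminals).
Nodal analysis, taking node 2 as the 0 V reference.
Source V1 fixes V_0 = 10 V.
KCL at each unknown node (sum of currents leaving = 0; resistances in Ω):
  Node 1: (V_1 - 10)/7500 + (V_1 - 0)/200 + (V_1 - 0)/2000 = 0
Collecting terms: 0.005633 × V_1 = 0.001333  =>  V_1 = 0.2367 V
V_th = V_1 - V_2 = 0.2367 - 0 = 0.2367 V
Step 2 — R_th: zero the source — replace V1 by a short circuit (node 2 merges into node 0) — and find the resistance seen between A (node 1) and B (node 0).
Reduce the network between node 1 (A) and node 0 (B) by series/parallel combination:
  Rp1 = R1 ‖ R2 ‖ R3 (parallel, all between nodes 0 and 1) = 1/(1/7500 + 1/200 + 1/2000) = 177.5 Ω
R_th = 177.5 Ω

Final answer: V_th = 0.2367 V, R_th = 177.5 Ω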